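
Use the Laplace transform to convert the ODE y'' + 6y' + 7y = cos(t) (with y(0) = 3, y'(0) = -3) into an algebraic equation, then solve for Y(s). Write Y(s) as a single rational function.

Apply the Laplace transform to the equation.
Using L{y''} = s^2 Y - s·y(0) - y'(0) and L{y'} = sY - y(0), with y(0) = 3, y'(0) = -3, the left side becomes (s^2 + 6*s + 7)Y - (3*s + 15).
The right side is L{cos(t)} = s/(s^2 + 1).
So (s^2 + 6*s + 7)Y = s/(s^2 + 1) + (3*s + 15).
Isolate Y and clear denominators.

Y(s) = (3*s^3 + 15*s^2 + 4*s + 15)/(s^4 + 6*s^3 + 8*s^2 + 6*s + 7)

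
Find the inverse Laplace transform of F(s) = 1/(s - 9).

Since L{e^(9t)} = 1/(s - 9), the inverse is e^(9*t).

exp(9*t)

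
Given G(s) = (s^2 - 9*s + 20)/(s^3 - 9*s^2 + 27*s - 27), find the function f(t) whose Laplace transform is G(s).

Factor the denominator: s^3 - 9*s^2 + 27*s - 27 = (s - 3)^3.
Partial fraction decomposition gives [1/(s - 3)] + [-3/(s - 3)^2] + [2/(s - 3)^3].
Invert each term: 1/(s - 3) ↔ e^(3t); -3/(s - 3)^2 ↔ -3t·e^(3t); 2/(s - 3)^3 ↔ (1)t^2·e^(3t).

f(t) = t^2*exp(3*t) - 3*t*exp(3*t) + exp(3*t)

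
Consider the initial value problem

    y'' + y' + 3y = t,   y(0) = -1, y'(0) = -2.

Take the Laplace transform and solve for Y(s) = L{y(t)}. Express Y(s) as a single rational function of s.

Y(s) = (-s^3 - 3*s^2 + 1)/(s^4 + s^3 + 3*s^2)

Apply the Laplace transform to the equation.
The derivative rules (L{y''} = s^2 Y - s·y(0) - y'(0) and L{y'} = sY - y(0), with y(0) = -1, y'(0) = -2) turn the left side into (s^2 + s + 3)Y - (-s - 3).
The right side is L{t} = s^(-2).
So (s^2 + s + 3)Y = s^(-2) + (-s - 3).
Solve for Y(s) and write it as one ratio of polynomials.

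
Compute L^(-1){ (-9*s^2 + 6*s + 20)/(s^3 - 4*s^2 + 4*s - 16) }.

Factor the denominator: s^3 - 4*s^2 + 4*s - 16 = (s - 4)*(s^2 + 4).
Partial fraction decomposition gives [-5/(s - 4)] + [-4*s/(s^2 + 4)] + [-10/(s^2 + 4)].
Invert each term: -5/(s - 4) ↔ -5e^(4t); -4·s/(s^2 + 4) ↔ -4cos(2t); -5·2/(s^2 + 4) ↔ -5sin(2t).

-5*exp(4*t) - 5*sin(2*t) - 4*cos(2*t)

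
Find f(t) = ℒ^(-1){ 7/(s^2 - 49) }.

Since L{sinh(7t)} = 7/(s^2 - 49), the inverse is sinh(7*t).

f(t) = sinh(7*t)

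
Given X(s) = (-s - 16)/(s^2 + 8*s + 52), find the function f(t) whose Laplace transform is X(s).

Complete the square in the denominator: s^2 + 8*s + 52 = (s + 4)^2 + 6^2.
Split the numerator to match: -s - 16 = -1·(s + 4) - 2·6.
Invert each term: -1·(s + 4)/((s + 4)^2 + 36) ↔ -e^(-4t)cos(6t); -2·6/((s + 4)^2 + 36) ↔ -2e^(-4t)sin(6t).

f(t) = -2*exp(-4*t)*sin(6*t) - exp(-4*t)*cos(6*t)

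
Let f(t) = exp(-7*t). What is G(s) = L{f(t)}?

G(s) = 1/(s + 7)

L{e^(-7t)} = 1/(s + 7).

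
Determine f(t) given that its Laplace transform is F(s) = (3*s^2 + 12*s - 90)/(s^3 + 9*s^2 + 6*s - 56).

f(t) = -exp(2*t) + 5*exp(-4*t) - exp(-7*t)

Factor the denominator: s^3 + 9*s^2 + 6*s - 56 = (s - 2)*(s + 4)*(s + 7).
Partial fraction decomposition gives [-1/(s - 2)] + [-1/(s + 7)] + [5/(s + 4)].
Invert each term: -1/(s - 2) ↔ -e^(2t); -1/(s + 7) ↔ -e^(-7t); 5/(s + 4) ↔ 5e^(-4t).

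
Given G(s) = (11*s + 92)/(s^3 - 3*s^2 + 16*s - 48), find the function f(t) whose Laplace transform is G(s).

Factor the denominator: s^3 - 3*s^2 + 16*s - 48 = (s - 3)*(s^2 + 16).
Partial fraction decomposition gives [5/(s - 3)] + [-5*s/(s^2 + 16)] + [-4/(s^2 + 16)].
Invert each term: 5/(s - 3) ↔ 5e^(3t); -5·s/(s^2 + 16) ↔ -5cos(4t); -1·4/(s^2 + 16) ↔ -sin(4t).

f(t) = 5*exp(3*t) - sin(4*t) - 5*cos(4*t)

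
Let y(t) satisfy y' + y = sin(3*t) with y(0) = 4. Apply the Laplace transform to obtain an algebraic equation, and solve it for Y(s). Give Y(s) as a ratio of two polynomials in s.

Laplace-transform each side.
The derivative rules (L{y'} = sY - y(0) = sY - 4) turn the left side into (s + 1)Y - (4).
The right side is L{sin(3*t)} = 3/(s^2 + 9).
So (s + 1)Y = 3/(s^2 + 9) + (4).
Isolate Y and clear denominators.

Y(s) = (4*s^2 + 39)/(s^3 + s^2 + 9*s + 9)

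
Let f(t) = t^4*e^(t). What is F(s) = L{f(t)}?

L{t^4} = 4!/s^5 = 24/s^5.
By the first shifting theorem, multiplying by e^(t) replaces s with s - 1.

F(s) = 24/(s - 1)^5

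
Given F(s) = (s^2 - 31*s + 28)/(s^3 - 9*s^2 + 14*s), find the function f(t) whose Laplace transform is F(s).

Factor the denominator: s^3 - 9*s^2 + 14*s = s*(s - 7)*(s - 2).
Partial fraction decomposition gives [3/(s - 2)] + [-4/(s - 7)] + [2/s].
Invert each term: 3/(s - 2) ↔ 3e^(2t); -4/(s - 7) ↔ -4e^(7t); 2/(s - 0) ↔ 2e^(0t).

f(t) = -4*exp(7*t) + 3*exp(2*t) + 2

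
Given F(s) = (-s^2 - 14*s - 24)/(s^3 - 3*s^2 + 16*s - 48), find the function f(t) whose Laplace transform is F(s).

f(t) = -3*exp(3*t) - 2*sin(4*t) + 2*cos(4*t)

Factor the denominator: s^3 - 3*s^2 + 16*s - 48 = (s - 3)*(s^2 + 16).
Partial fraction decomposition gives [-3/(s - 3)] + [2*s/(s^2 + 16)] + [-8/(s^2 + 16)].
Invert each term: -3/(s - 3) ↔ -3e^(3t); 2·s/(s^2 + 16) ↔ 2cos(4t); -2·4/(s^2 + 16) ↔ -2sin(4t).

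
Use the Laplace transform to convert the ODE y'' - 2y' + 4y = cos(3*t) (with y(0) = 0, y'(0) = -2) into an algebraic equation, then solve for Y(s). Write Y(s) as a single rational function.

Take the Laplace transform of both sides.
The derivative rules (L{y''} = s^2 Y - s·y(0) - y'(0) and L{y'} = sY - y(0), with y(0) = 0, y'(0) = -2) turn the left side into (s^2 - 2*s + 4)Y - (-2).
The right side is L{cos(3*t)} = s/(s^2 + 9).
So (s^2 - 2*s + 4)Y = s/(s^2 + 9) + (-2).
Divide through and combine into a single rational function.

Y(s) = (-2*s^2 + s - 18)/(s^4 - 2*s^3 + 13*s^2 - 18*s + 36)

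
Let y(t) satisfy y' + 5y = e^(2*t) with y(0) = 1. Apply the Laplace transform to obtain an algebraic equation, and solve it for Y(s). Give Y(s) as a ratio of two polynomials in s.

Apply the Laplace transform to the equation.
The derivative rules (L{y'} = sY - y(0) = sY - 1) turn the left side into (s + 5)Y - (1).
The right side is L{e^(2*t)} = 1/(s - 2).
So (s + 5)Y = 1/(s - 2) + (1).
Divide through and combine into a single rational function.

Y(s) = (s - 1)/(s^2 + 3*s - 10)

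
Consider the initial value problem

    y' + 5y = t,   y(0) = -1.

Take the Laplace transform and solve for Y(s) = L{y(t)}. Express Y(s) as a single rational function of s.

Take the Laplace transform of both sides.
With L{y'} = sY - y(0) = sY - (-1): the LHS transforms to (s + 5)Y - (-1).
The right side is L{t} = s^(-2).
So (s + 5)Y = s^(-2) + (-1).
Isolate Y and clear denominators.

Y(s) = (-s^2 + 1)/(s^3 + 5*s^2)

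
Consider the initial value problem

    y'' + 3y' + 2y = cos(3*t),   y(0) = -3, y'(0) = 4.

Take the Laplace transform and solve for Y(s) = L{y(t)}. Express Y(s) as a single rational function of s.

Apply the Laplace transform to the equation.
Using L{y''} = s^2 Y - s·y(0) - y'(0) and L{y'} = sY - y(0), with y(0) = -3, y'(0) = 4, the left side becomes (s^2 + 3*s + 2)Y - (-3*s - 5).
The right side is L{cos(3*t)} = s/(s^2 + 9).
So (s^2 + 3*s + 2)Y = s/(s^2 + 9) + (-3*s - 5).
Isolate Y and clear denominators.

Y(s) = (-3*s^3 - 5*s^2 - 26*s - 45)/(s^4 + 3*s^3 + 11*s^2 + 27*s + 18)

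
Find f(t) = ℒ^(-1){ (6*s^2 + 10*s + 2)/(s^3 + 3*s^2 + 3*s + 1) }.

f(t) = -t^2*exp(-t) - 2*t*exp(-t) + 6*exp(-t)

Factor the denominator: s^3 + 3*s^2 + 3*s + 1 = (s + 1)^3.
Partial fraction decomposition gives [6/(s + 1)] + [-2/(s + 1)^2] + [-2/(s + 1)^3].
Invert each term: 6/(s + 1) ↔ 6e^(-t); -2/(s + 1)^2 ↔ -2t·e^(-t); -2/(s + 1)^3 ↔ (-1)t^2·e^(-t).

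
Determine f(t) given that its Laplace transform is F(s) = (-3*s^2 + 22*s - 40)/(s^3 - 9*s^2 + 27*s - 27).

f(t) = -t^2*exp(3*t)/2 + 4*t*exp(3*t) - 3*exp(3*t)

Factor the denominator: s^3 - 9*s^2 + 27*s - 27 = (s - 3)^3.
Partial fraction decomposition gives [-3/(s - 3)] + [4/(s - 3)^2] + [-1/(s - 3)^3].
Invert each term: -3/(s - 3) ↔ -3e^(3t); 4/(s - 3)^2 ↔ 4t·e^(3t); -1/(s - 3)^3 ↔ (-1/2)t^2·e^(3t).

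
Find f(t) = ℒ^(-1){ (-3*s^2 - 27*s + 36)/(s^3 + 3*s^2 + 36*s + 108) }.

f(t) = -2*sin(6*t) - 5*cos(6*t) + 2*exp(-3*t)

Factor the denominator: s^3 + 3*s^2 + 36*s + 108 = (s + 3)*(s^2 + 36).
Partial fraction decomposition gives [2/(s + 3)] + [-5*s/(s^2 + 36)] + [-12/(s^2 + 36)].
Invert each term: 2/(s + 3) ↔ 2e^(-3t); -5·s/(s^2 + 36) ↔ -5cos(6t); -2·6/(s^2 + 36) ↔ -2sin(6t).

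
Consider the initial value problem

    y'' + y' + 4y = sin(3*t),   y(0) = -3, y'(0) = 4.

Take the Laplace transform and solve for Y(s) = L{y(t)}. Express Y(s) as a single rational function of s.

Y(s) = (-3*s^3 + s^2 - 27*s + 12)/(s^4 + s^3 + 13*s^2 + 9*s + 36)

Apply the Laplace transform to the equation.
The derivative rules (L{y''} = s^2 Y - s·y(0) - y'(0) and L{y'} = sY - y(0), with y(0) = -3, y'(0) = 4) turn the left side into (s^2 + s + 4)Y - (-3*s + 1).
The right side is L{sin(3*t)} = 3/(s^2 + 9).
So (s^2 + s + 4)Y = 3/(s^2 + 9) + (-3*s + 1).
Divide through and combine into a single rational function.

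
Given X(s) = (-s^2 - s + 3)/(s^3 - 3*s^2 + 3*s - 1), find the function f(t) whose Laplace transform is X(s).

f(t) = t^2*exp(t)/2 - 3*t*exp(t) - exp(t)

Factor the denominator: s^3 - 3*s^2 + 3*s - 1 = (s - 1)^3.
Partial fraction decomposition gives [-1/(s - 1)] + [-3/(s - 1)^2] + [(s - 1)^(-3)].
Invert each term: -1/(s - 1) ↔ -e^(t); -3/(s - 1)^2 ↔ -3t·e^(t); 1/(s - 1)^3 ↔ (1/2)t^2·e^(t).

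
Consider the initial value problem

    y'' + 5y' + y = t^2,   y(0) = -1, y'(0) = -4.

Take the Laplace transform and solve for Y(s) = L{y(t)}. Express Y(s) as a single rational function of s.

Y(s) = (-s^4 - 9*s^3 + 2)/(s^5 + 5*s^4 + s^3)

Apply the Laplace transform to the equation.
The derivative rules (L{y''} = s^2 Y - s·y(0) - y'(0) and L{y'} = sY - y(0), with y(0) = -1, y'(0) = -4) turn the left side into (s^2 + 5*s + 1)Y - (-s - 9).
The right side is L{t^2} = 2/s^3.
So (s^2 + 5*s + 1)Y = 2/s^3 + (-s - 9).
Isolate Y and clear denominators.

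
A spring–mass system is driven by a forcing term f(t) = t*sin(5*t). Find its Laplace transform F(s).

F(s) = 10*s/(s^2 + 25)^2

L{sin(5t)} = 5/(s^2 + 25).
Then apply L{t·g(t)} = -d/ds[G(s)] with G(s) = 5/(s^2 + 25):
differentiating 1 time and applying the sign gives 10*s/(s^2 + 25)^2.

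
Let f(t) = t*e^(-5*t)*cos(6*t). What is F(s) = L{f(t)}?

L{cos(6t)} = s/(s^2 + 36).
Multiplying by e^(-5t) shifts s → s + 5, so L{e^(-5*t)*cos(6*t)} = (s + 5)/((s + 5)^2 + 36).
Then apply L{t·g(t)} = -d/ds[G(s)] with G(s) = (s + 5)/((s + 5)^2 + 36):
differentiating 1 time and applying the sign gives (s - 1)*(s + 11)/(s^2 + 10*s + 61)^2.

F(s) = (s - 1)*(s + 11)/(s^2 + 10*s + 61)^2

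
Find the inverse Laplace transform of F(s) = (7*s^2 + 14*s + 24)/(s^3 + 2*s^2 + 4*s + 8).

Factor the denominator: s^3 + 2*s^2 + 4*s + 8 = (s + 2)*(s^2 + 4).
Partial fraction decomposition gives [3/(s + 2)] + [4*s/(s^2 + 4)] + [6/(s^2 + 4)].
Invert each term: 3/(s + 2) ↔ 3e^(-2t); 4·s/(s^2 + 4) ↔ 4cos(2t); 3·2/(s^2 + 4) ↔ 3sin(2t).

3*sin(2*t) + 4*cos(2*t) + 3*exp(-2*t)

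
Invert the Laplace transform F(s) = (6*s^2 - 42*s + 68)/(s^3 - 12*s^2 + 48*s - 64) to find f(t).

Factor the denominator: s^3 - 12*s^2 + 48*s - 64 = (s - 4)^3.
Partial fraction decomposition gives [6/(s - 4)] + [6/(s - 4)^2] + [-4/(s - 4)^3].
Invert each term: 6/(s - 4) ↔ 6e^(4t); 6/(s - 4)^2 ↔ 6t·e^(4t); -4/(s - 4)^3 ↔ (-2)t^2·e^(4t).

f(t) = -2*t^2*exp(4*t) + 6*t*exp(4*t) + 6*exp(4*t)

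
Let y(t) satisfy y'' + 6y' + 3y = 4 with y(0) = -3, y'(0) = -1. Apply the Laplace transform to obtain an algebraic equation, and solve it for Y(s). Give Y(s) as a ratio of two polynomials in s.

Y(s) = (-3*s^2 - 19*s + 4)/(s^3 + 6*s^2 + 3*s)

Laplace-transform each side.
Using L{y''} = s^2 Y - s·y(0) - y'(0) and L{y'} = sY - y(0), with y(0) = -3, y'(0) = -1, the left side becomes (s^2 + 6*s + 3)Y - (-3*s - 19).
The right side is L{4} = 4/s.
So (s^2 + 6*s + 3)Y = 4/s + (-3*s - 19).
Isolate Y and clear denominators.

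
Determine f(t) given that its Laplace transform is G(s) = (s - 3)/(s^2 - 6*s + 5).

Rewrite the denominator: s^2 - 6*s + 5 = (s - 3)^2 - 4.
The form in (s - 3) signals a first-shifting-theorem factor e^(3t).
Since L{cosh(2t)} = s/(s^2 - 4), the inverse is e^(3*t)*cosh(2*t).

f(t) = exp(3*t)*cosh(2*t)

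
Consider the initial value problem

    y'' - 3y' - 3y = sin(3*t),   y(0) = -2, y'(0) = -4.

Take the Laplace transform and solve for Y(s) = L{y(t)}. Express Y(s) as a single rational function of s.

Y(s) = (-2*s^3 + 2*s^2 - 18*s + 21)/(s^4 - 3*s^3 + 6*s^2 - 27*s - 27)

Transform both sides with L{·}.
With L{y''} = s^2 Y - s·y(0) - y'(0) and L{y'} = sY - y(0), with y(0) = -2, y'(0) = -4: the LHS transforms to (s^2 - 3*s - 3)Y - (-2*s + 2).
The right side is L{sin(3*t)} = 3/(s^2 + 9).
So (s^2 - 3*s - 3)Y = 3/(s^2 + 9) + (-2*s + 2).
Isolate Y and clear denominators.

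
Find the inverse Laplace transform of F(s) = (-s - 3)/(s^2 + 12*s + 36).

Factor the denominator: s^2 + 12*s + 36 = (s + 6)^2.
Partial fraction decomposition gives [-1/(s + 6)] + [3/(s + 6)^2].
Invert each term: -1/(s + 6) ↔ -e^(-6t); 3/(s + 6)^2 ↔ 3t·e^(-6t).

3*t*exp(-6*t) - exp(-6*t)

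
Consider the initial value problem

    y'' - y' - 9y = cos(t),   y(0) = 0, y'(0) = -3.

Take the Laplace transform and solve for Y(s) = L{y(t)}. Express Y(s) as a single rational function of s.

Y(s) = (-3*s^2 + s - 3)/(s^4 - s^3 - 8*s^2 - s - 9)

Laplace-transform each side.
The derivative rules (L{y''} = s^2 Y - s·y(0) - y'(0) and L{y'} = sY - y(0), with y(0) = 0, y'(0) = -3) turn the left side into (s^2 - s - 9)Y - (-3).
The right side is L{cos(t)} = s/(s^2 + 1).
So (s^2 - s - 9)Y = s/(s^2 + 1) + (-3).
Isolate Y and clear denominators.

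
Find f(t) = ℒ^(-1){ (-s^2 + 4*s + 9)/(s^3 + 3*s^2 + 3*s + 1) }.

Factor the denominator: s^3 + 3*s^2 + 3*s + 1 = (s + 1)^3.
Partial fraction decomposition gives [-1/(s + 1)] + [6/(s + 1)^2] + [4/(s + 1)^3].
Invert each term: -1/(s + 1) ↔ -e^(-t); 6/(s + 1)^2 ↔ 6t·e^(-t); 4/(s + 1)^3 ↔ (2)t^2·e^(-t).

f(t) = 2*t^2*exp(-t) + 6*t*exp(-t) - exp(-t)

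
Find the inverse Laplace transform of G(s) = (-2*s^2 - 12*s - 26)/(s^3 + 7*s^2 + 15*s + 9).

4*t*exp(-3*t) - 4*exp(-t) + 2*exp(-3*t)

Factor the denominator: s^3 + 7*s^2 + 15*s + 9 = (s + 1)*(s + 3)^2.
Partial fraction decomposition gives [2/(s + 3)] + [4/(s + 3)^2] + [-4/(s + 1)].
Invert each term: 2/(s + 3) ↔ 2e^(-3t); 4/(s + 3)^2 ↔ 4t·e^(-3t); -4/(s + 1) ↔ -4e^(-t).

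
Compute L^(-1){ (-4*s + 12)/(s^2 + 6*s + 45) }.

Complete the square in the denominator: s^2 + 6*s + 45 = (s + 3)^2 + 6^2.
Split the numerator to match: -4*s + 12 = -4·(s + 3) + 4·6.
Invert each term: -4·(s + 3)/((s + 3)^2 + 36) ↔ -4e^(-3t)cos(6t); 4·6/((s + 3)^2 + 36) ↔ 4e^(-3t)sin(6t).

4*exp(-3*t)*sin(6*t) - 4*exp(-3*t)*cos(6*t)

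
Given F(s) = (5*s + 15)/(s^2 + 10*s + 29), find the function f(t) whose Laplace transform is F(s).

Complete the square in the denominator: s^2 + 10*s + 29 = (s + 5)^2 + 2^2.
Split the numerator to match: 5*s + 15 = 5·(s + 5) - 5·2.
Invert each term: 5·(s + 5)/((s + 5)^2 + 4) ↔ 5e^(-5t)cos(2t); -5·2/((s + 5)^2 + 4) ↔ -5e^(-5t)sin(2t).

f(t) = -5*exp(-5*t)*sin(2*t) + 5*exp(-5*t)*cos(2*t)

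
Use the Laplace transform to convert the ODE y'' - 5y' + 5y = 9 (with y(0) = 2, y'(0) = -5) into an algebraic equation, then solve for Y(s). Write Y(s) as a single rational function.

Apply the Laplace transform to the equation.
The derivative rules (L{y''} = s^2 Y - s·y(0) - y'(0) and L{y'} = sY - y(0), with y(0) = 2, y'(0) = -5) turn the left side into (s^2 - 5*s + 5)Y - (2*s - 15).
The right side is L{9} = 9/s.
So (s^2 - 5*s + 5)Y = 9/s + (2*s - 15).
Divide through and combine into a single rational function.

Y(s) = (2*s^2 - 15*s + 9)/(s^3 - 5*s^2 + 5*s)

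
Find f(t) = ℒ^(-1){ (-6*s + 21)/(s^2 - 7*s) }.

Factor the denominator: s^2 - 7*s = s*(s - 7).
Partial fraction decomposition gives [-3/s] + [-3/(s - 7)].
Invert each term: -3/(s - 0) ↔ -3e^(0t); -3/(s - 7) ↔ -3e^(7t).

f(t) = -3*exp(7*t) - 3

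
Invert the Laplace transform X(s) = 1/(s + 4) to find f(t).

Since L{e^(-4t)} = 1/(s + 4), the inverse is e^(-4*t).

f(t) = exp(-4*t)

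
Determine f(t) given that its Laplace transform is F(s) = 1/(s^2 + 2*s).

f(t) = exp(-t)*sinh(t)

Rewrite the denominator: s^2 + 2*s = (s + 1)^2 - 1.
The form in (s + 1) signals a first-shifting-theorem factor e^(-t).
Since L{sinh(t)} = 1/(s^2 - 1), the inverse is e^(-t)*sinh(t).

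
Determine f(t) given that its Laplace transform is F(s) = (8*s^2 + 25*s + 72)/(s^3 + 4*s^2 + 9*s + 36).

f(t) = 3*sin(3*t) + 4*cos(3*t) + 4*exp(-4*t)

Factor the denominator: s^3 + 4*s^2 + 9*s + 36 = (s + 4)*(s^2 + 9).
Partial fraction decomposition gives [4/(s + 4)] + [4*s/(s^2 + 9)] + [9/(s^2 + 9)].
Invert each term: 4/(s + 4) ↔ 4e^(-4t); 4·s/(s^2 + 9) ↔ 4cos(3t); 3·3/(s^2 + 9) ↔ 3sin(3t).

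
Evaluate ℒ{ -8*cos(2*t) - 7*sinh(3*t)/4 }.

-8*s/(s^2 + 4) - 21/(4*(s^2 - 9))

By linearity of the Laplace transform, transform each term separately.
(-7/4)·[L{sinh(3t)} = 3/(s^2 - 9)]; (-8)·[L{cos(2t)} = s/(s^2 + 4)].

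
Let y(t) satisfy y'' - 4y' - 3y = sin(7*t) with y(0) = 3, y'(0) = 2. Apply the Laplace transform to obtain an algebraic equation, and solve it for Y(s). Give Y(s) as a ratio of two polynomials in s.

Y(s) = (3*s^3 - 10*s^2 + 147*s - 483)/(s^4 - 4*s^3 + 46*s^2 - 196*s - 147)

Laplace-transform each side.
Using L{y''} = s^2 Y - s·y(0) - y'(0) and L{y'} = sY - y(0), with y(0) = 3, y'(0) = 2, the left side becomes (s^2 - 4*s - 3)Y - (3*s - 10).
The right side is L{sin(7*t)} = 7/(s^2 + 49).
So (s^2 - 4*s - 3)Y = 7/(s^2 + 49) + (3*s - 10).
Divide through and combine into a single rational function.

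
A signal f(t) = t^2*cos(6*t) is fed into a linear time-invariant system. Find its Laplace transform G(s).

L{cos(6t)} = s/(s^2 + 36).
Then apply L{t^2·g(t)} = (-1)^2 d^2/ds^2[H(s)] with H(s) = s/(s^2 + 36):
differentiating 2 times and applying the sign gives 2*s*(s^2 - 108)/(s^2 + 36)^3.

G(s) = 2*s*(s^2 - 108)/(s^2 + 36)^3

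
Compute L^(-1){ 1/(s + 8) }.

exp(-8*t)

Since L{e^(-8t)} = 1/(s + 8), the inverse is exp(-8*t).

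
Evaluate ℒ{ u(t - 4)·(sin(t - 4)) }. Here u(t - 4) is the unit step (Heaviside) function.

exp(-4*s)/(s^2 + 1)

By the second shifting theorem, L{u(t - c)·g(t - c)} = e^(-cs)·G(s) with c = 4 and G(s) = L{g(t)}.
L{sin(t)} = 1/(s^2 + 1).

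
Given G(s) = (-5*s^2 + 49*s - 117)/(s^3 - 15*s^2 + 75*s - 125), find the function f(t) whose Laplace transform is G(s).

f(t) = 3*t^2*exp(5*t)/2 - t*exp(5*t) - 5*exp(5*t)

Factor the denominator: s^3 - 15*s^2 + 75*s - 125 = (s - 5)^3.
Partial fraction decomposition gives [-5/(s - 5)] + [-1/(s - 5)^2] + [3/(s - 5)^3].
Invert each term: -5/(s - 5) ↔ -5e^(5t); -1/(s - 5)^2 ↔ -t·e^(5t); 3/(s - 5)^3 ↔ (3/2)t^2·e^(5t).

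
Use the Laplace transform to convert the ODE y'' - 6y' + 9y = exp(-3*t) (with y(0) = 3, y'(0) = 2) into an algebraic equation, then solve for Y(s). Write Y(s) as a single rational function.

Y(s) = (3*s^2 - 7*s - 47)/(s^3 - 3*s^2 - 9*s + 27)

Laplace-transform each side.
The derivative rules (L{y''} = s^2 Y - s·y(0) - y'(0) and L{y'} = sY - y(0), with y(0) = 3, y'(0) = 2) turn the left side into (s^2 - 6*s + 9)Y - (3*s - 16).
The right side is L{exp(-3*t)} = 1/(s + 3).
So (s^2 - 6*s + 9)Y = 1/(s + 3) + (3*s - 16).
Divide through and combine into a single rational function.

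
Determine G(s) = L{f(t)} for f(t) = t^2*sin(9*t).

G(s) = 54*(s^2 - 27)/(s^2 + 81)^3

L{sin(9t)} = 9/(s^2 + 81).
Then apply L{t^2·g(t)} = (-1)^2 d^2/ds^2[H(s)] with H(s) = 9/(s^2 + 81):
differentiating 2 times and applying the sign gives 54*(s^2 - 27)/(s^2 + 81)^3.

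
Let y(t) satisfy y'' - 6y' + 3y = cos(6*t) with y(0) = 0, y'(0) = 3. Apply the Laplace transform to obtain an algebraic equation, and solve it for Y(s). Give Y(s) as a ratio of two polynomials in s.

Y(s) = (3*s^2 + s + 108)/(s^4 - 6*s^3 + 39*s^2 - 216*s + 108)

Transform both sides with L{·}.
With L{y''} = s^2 Y - s·y(0) - y'(0) and L{y'} = sY - y(0), with y(0) = 0, y'(0) = 3: the LHS transforms to (s^2 - 6*s + 3)Y - (3).
The right side is L{cos(6*t)} = s/(s^2 + 36).
So (s^2 - 6*s + 3)Y = s/(s^2 + 36) + (3).
Isolate Y and clear denominators.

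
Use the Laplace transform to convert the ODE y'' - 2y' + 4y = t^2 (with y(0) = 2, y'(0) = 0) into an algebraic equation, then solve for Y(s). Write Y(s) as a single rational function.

Laplace-transform each side.
With L{y''} = s^2 Y - s·y(0) - y'(0) and L{y'} = sY - y(0), with y(0) = 2, y'(0) = 0: the LHS transforms to (s^2 - 2*s + 4)Y - (2*s - 4).
The right side is L{t^2} = 2/s^3.
So (s^2 - 2*s + 4)Y = 2/s^3 + (2*s - 4).
Divide through and combine into a single rational function.

Y(s) = (2*s^4 - 4*s^3 + 2)/(s^5 - 2*s^4 + 4*s^3)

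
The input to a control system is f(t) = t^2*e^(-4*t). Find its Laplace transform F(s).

L{e^(-4t)} = 1/(s + 4).
Then apply L{t^2·g(t)} = (-1)^2 d^2/ds^2[G(s)] with G(s) = 1/(s + 4):
differentiating 2 times and applying the sign gives 2/(s + 4)^3.

F(s) = 2/(s + 4)^3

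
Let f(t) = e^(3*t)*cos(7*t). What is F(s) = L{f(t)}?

L{cos(7t)} = s/(s^2 + 49).
By the first shifting theorem, multiplying by e^(3t) replaces s with s - 3.

F(s) = (s - 3)/((s - 3)^2 + 49)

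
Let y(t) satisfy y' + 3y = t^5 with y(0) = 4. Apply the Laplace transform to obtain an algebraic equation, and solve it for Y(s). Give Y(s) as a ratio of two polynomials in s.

Y(s) = (4*s^6 + 120)/(s^7 + 3*s^6)

Take the Laplace transform of both sides.
With L{y'} = sY - y(0) = sY - 4: the LHS transforms to (s + 3)Y - (4).
The right side is L{t^5} = 120/s^6.
So (s + 3)Y = 120/s^6 + (4).
Divide through and combine into a single rational function.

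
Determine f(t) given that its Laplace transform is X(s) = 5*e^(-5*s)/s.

f(t) = Heaviside(t - 5)*(5)

The factor e^(-5s) signals a time shift by c = 5 (second shifting theorem).
L{5} = 5/s, so L^-1{5/s} = 5.
Hence the inverse is u(t - 5) times that function evaluated at t - 5.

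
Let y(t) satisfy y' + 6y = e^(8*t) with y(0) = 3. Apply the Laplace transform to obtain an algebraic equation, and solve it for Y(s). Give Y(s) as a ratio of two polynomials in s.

Laplace-transform each side.
The derivative rules (L{y'} = sY - y(0) = sY - 3) turn the left side into (s + 6)Y - (3).
The right side is L{e^(8*t)} = 1/(s - 8).
So (s + 6)Y = 1/(s - 8) + (3).
Isolate Y and clear denominators.

Y(s) = (3*s - 23)/(s^2 - 2*s - 48)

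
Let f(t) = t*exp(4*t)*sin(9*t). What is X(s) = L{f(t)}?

L{sin(9t)} = 9/(s^2 + 81).
Multiplying by e^(4t) shifts s → s - 4, so L{exp(4*t)*sin(9*t)} = 9/((s - 4)^2 + 81).
Then apply L{t·g(t)} = -d/ds[G(s)] with G(s) = 9/((s - 4)^2 + 81):
differentiating 1 time and applying the sign gives 18*(s - 4)/(s^2 - 8*s + 97)^2.

X(s) = 18*(s - 4)/(s^2 - 8*s + 97)^2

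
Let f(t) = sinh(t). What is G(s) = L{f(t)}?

L{sinh(t)} = 1/(s^2 - 1).

G(s) = 1/(s^2 - 1)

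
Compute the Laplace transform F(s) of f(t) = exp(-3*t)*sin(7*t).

L{sin(7t)} = 7/(s^2 + 49).
By the first shifting theorem, multiplying by e^(-3t) replaces s with s + 3.

F(s) = 7/((s + 3)^2 + 49)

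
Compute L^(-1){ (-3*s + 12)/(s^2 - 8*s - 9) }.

-3*exp(4*t)*cosh(5*t)

Rewrite the denominator: s^2 - 8*s - 9 = (s - 4)^2 - 25.
The form in (s - 4) signals a first-shifting-theorem factor e^(4t).
Since L{cosh(5t)} = s/(s^2 - 25), the inverse is e^(4*t)*cosh(5*t), scaled by -3.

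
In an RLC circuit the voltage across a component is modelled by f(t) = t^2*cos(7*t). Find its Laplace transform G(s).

G(s) = 2*s*(s^2 - 147)/(s^2 + 49)^3

L{cos(7t)} = s/(s^2 + 49).
Then apply L{t^2·g(t)} = (-1)^2 d^2/ds^2[H(s)] with H(s) = s/(s^2 + 49):
differentiating 2 times and applying the sign gives 2*s*(s^2 - 147)/(s^2 + 49)^3.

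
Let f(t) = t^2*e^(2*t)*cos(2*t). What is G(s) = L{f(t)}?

G(s) = 2*(s - 2)*(s^2 - 4*s - 8)/(s^2 - 4*s + 8)^3

L{cos(2t)} = s/(s^2 + 4).
Multiplying by e^(2t) shifts s → s - 2, so L{e^(2*t)*cos(2*t)} = (s - 2)/((s - 2)^2 + 4).
Then apply L{t^2·g(t)} = (-1)^2 d^2/ds^2[H(s)] with H(s) = (s - 2)/((s - 2)^2 + 4):
differentiating 2 times and applying the sign gives 2*(s - 2)*(s^2 - 4*s - 8)/(s^2 - 4*s + 8)^3.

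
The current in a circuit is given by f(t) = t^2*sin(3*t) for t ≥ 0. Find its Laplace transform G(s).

L{sin(3t)} = 3/(s^2 + 9).
Then apply L{t^2·g(t)} = (-1)^2 d^2/ds^2[H(s)] with H(s) = 3/(s^2 + 9):
differentiating 2 times and applying the sign gives 18*(s^2 - 3)/(s^2 + 9)^3.

G(s) = 18*(s^2 - 3)/(s^2 + 9)^3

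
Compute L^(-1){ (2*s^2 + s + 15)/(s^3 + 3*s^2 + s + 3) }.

Factor the denominator: s^3 + 3*s^2 + s + 3 = (s + 3)*(s^2 + 1).
Partial fraction decomposition gives [3/(s + 3)] + [-s/(s^2 + 1)] + [4/(s^2 + 1)].
Invert each term: 3/(s + 3) ↔ 3e^(-3t); -1·s/(s^2 + 1) ↔ -cos(t); 4·1/(s^2 + 1) ↔ 4sin(t).

4*sin(t) - cos(t) + 3*exp(-3*t)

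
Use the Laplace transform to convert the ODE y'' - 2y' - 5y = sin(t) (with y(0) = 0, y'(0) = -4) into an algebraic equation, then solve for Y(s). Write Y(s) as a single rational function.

Y(s) = (-4*s^2 - 3)/(s^4 - 2*s^3 - 4*s^2 - 2*s - 5)

Take the Laplace transform of both sides.
The derivative rules (L{y''} = s^2 Y - s·y(0) - y'(0) and L{y'} = sY - y(0), with y(0) = 0, y'(0) = -4) turn the left side into (s^2 - 2*s - 5)Y - (-4).
The right side is L{sin(t)} = 1/(s^2 + 1).
So (s^2 - 2*s - 5)Y = 1/(s^2 + 1) + (-4).
Solve for Y(s) and write it as one ratio of polynomials.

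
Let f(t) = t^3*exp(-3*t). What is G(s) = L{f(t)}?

G(s) = 6/(s + 3)^4

L{t^3} = 3!/s^4 = 6/s^4.
By the first shifting theorem, multiplying by e^(-3t) replaces s with s + 3.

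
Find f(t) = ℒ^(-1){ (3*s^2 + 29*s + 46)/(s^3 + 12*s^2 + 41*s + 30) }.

Factor the denominator: s^3 + 12*s^2 + 41*s + 30 = (s + 1)*(s + 5)*(s + 6).
Partial fraction decomposition gives [1/(s + 1)] + [6/(s + 5)] + [-4/(s + 6)].
Invert each term: 1/(s + 1) ↔ e^(-t); 6/(s + 5) ↔ 6e^(-5t); -4/(s + 6) ↔ -4e^(-6t).

f(t) = exp(-t) + 6*exp(-5*t) - 4*exp(-6*t)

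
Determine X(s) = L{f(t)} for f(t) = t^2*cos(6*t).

L{cos(6t)} = s/(s^2 + 36).
Then apply L{t^2·g(t)} = (-1)^2 d^2/ds^2[G(s)] with G(s) = s/(s^2 + 36):
differentiating 2 times and applying the sign gives 2*s*(s^2 - 108)/(s^2 + 36)^3.

X(s) = 2*s*(s^2 - 108)/(s^2 + 36)^3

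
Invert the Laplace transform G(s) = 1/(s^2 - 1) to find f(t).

Since L{sinh(t)} = 1/(s^2 - 1), the inverse is sinh(t).

f(t) = sinh(t)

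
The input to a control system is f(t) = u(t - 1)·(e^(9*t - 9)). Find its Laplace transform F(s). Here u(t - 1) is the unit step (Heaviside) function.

F(s) = exp(-s)/(s - 9)

By the second shifting theorem, L{u(t - c)·g(t - c)} = e^(-cs)·G(s) with c = 1 and G(s) = L{g(t)}.
L{e^(9t)} = 1/(s - 9).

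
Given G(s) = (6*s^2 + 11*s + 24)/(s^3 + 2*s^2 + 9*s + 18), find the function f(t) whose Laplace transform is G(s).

Factor the denominator: s^3 + 2*s^2 + 9*s + 18 = (s + 2)*(s^2 + 9).
Partial fraction decomposition gives [2/(s + 2)] + [4*s/(s^2 + 9)] + [3/(s^2 + 9)].
Invert each term: 2/(s + 2) ↔ 2e^(-2t); 4·s/(s^2 + 9) ↔ 4cos(3t); 1·3/(s^2 + 9) ↔ sin(3t).

f(t) = sin(3*t) + 4*cos(3*t) + 2*exp(-2*t)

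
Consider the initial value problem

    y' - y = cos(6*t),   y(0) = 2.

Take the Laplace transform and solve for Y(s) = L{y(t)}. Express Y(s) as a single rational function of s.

Transform both sides with L{·}.
Using L{y'} = sY - y(0) = sY - 2, the left side becomes (s - 1)Y - (2).
The right side is L{cos(6*t)} = s/(s^2 + 36).
So (s - 1)Y = s/(s^2 + 36) + (2).
Isolate Y and clear denominators.

Y(s) = (2*s^2 + s + 72)/(s^3 - s^2 + 36*s - 36)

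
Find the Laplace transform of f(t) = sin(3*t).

L{sin(3t)} = 3/(s^2 + 9).

3/(s^2 + 9)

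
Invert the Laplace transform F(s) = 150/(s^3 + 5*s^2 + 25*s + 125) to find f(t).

f(t) = 3*sin(5*t) - 3*cos(5*t) + 3*exp(-5*t)

Factor the denominator: s^3 + 5*s^2 + 25*s + 125 = (s + 5)*(s^2 + 25).
Partial fraction decomposition gives [3/(s + 5)] + [-3*s/(s^2 + 25)] + [15/(s^2 + 25)].
Invert each term: 3/(s + 5) ↔ 3e^(-5t); -3·s/(s^2 + 25) ↔ -3cos(5t); 3·5/(s^2 + 25) ↔ 3sin(5t).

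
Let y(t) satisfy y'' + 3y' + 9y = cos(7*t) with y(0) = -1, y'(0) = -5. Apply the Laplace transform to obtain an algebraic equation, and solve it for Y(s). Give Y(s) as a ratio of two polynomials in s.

Y(s) = (-s^3 - 8*s^2 - 48*s - 392)/(s^4 + 3*s^3 + 58*s^2 + 147*s + 441)

Transform both sides with L{·}.
The derivative rules (L{y''} = s^2 Y - s·y(0) - y'(0) and L{y'} = sY - y(0), with y(0) = -1, y'(0) = -5) turn the left side into (s^2 + 3*s + 9)Y - (-s - 8).
The right side is L{cos(7*t)} = s/(s^2 + 49).
So (s^2 + 3*s + 9)Y = s/(s^2 + 49) + (-s - 8).
Isolate Y and clear denominators.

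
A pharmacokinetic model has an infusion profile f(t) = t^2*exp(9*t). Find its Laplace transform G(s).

G(s) = 2/(s - 9)^3

L{e^(9t)} = 1/(s - 9).
Then apply L{t^2·g(t)} = (-1)^2 d^2/ds^2[H(s)] with H(s) = 1/(s - 9):
differentiating 2 times and applying the sign gives 2/(s - 9)^3.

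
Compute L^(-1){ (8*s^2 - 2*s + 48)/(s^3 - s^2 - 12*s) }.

Factor the denominator: s^3 - s^2 - 12*s = s*(s - 4)*(s + 3).
Partial fraction decomposition gives [6/(s + 3)] + [-4/s] + [6/(s - 4)].
Invert each term: 6/(s + 3) ↔ 6e^(-3t); -4/(s - 0) ↔ -4e^(0t); 6/(s - 4) ↔ 6e^(4t).

6*exp(4*t) - 4 + 6*exp(-3*t)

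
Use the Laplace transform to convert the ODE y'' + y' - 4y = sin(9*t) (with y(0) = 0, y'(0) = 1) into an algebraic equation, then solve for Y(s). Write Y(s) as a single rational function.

Laplace-transform each side.
Using L{y''} = s^2 Y - s·y(0) - y'(0) and L{y'} = sY - y(0), with y(0) = 0, y'(0) = 1, the left side becomes (s^2 + s - 4)Y - (1).
The right side is L{sin(9*t)} = 9/(s^2 + 81).
So (s^2 + s - 4)Y = 9/(s^2 + 81) + (1).
Isolate Y and clear denominators.

Y(s) = (s^2 + 90)/(s^4 + s^3 + 77*s^2 + 81*s - 324)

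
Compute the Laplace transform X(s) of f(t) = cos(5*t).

X(s) = s/(s^2 + 25)

L{cos(5t)} = s/(s^2 + 25).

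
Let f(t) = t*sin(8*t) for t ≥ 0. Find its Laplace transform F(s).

L{sin(8t)} = 8/(s^2 + 64).
Then apply L{t·g(t)} = -d/ds[G(s)] with G(s) = 8/(s^2 + 64):
differentiating 1 time and applying the sign gives 16*s/(s^2 + 64)^2.

F(s) = 16*s/(s^2 + 64)^2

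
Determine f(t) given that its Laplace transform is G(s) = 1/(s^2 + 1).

Since L{sin(t)} = 1/(s^2 + 1), the inverse is sin(t).

f(t) = sin(t)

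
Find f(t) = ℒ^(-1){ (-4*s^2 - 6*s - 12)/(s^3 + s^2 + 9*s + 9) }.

f(t) = -sin(3*t) - 3*cos(3*t) - exp(-t)

Factor the denominator: s^3 + s^2 + 9*s + 9 = (s + 1)*(s^2 + 9).
Partial fraction decomposition gives [-1/(s + 1)] + [-3*s/(s^2 + 9)] + [-3/(s^2 + 9)].
Invert each term: -1/(s + 1) ↔ -e^(-t); -3·s/(s^2 + 9) ↔ -3cos(3t); -1·3/(s^2 + 9) ↔ -sin(3t).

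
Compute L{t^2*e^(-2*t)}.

2/(s + 2)^3

L{e^(-2t)} = 1/(s + 2).
Then apply L{t^2·g(t)} = (-1)^2 d^2/ds^2[G(s)] with G(s) = 1/(s + 2):
differentiating 2 times and applying the sign gives 2/(s + 2)^3.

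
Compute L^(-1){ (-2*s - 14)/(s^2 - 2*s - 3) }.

Factor the denominator: s^2 - 2*s - 3 = (s - 3)*(s + 1).
Partial fraction decomposition gives [-5/(s - 3)] + [3/(s + 1)].
Invert each term: -5/(s - 3) ↔ -5e^(3t); 3/(s + 1) ↔ 3e^(-t).

-5*exp(3*t) + 3*exp(-t)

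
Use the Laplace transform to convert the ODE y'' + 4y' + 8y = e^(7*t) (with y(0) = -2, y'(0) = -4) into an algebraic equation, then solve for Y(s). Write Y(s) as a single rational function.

Y(s) = (-2*s^2 + 2*s + 85)/(s^3 - 3*s^2 - 20*s - 56)

Transform both sides with L{·}.
Using L{y''} = s^2 Y - s·y(0) - y'(0) and L{y'} = sY - y(0), with y(0) = -2, y'(0) = -4, the left side becomes (s^2 + 4*s + 8)Y - (-2*s - 12).
The right side is L{e^(7*t)} = 1/(s - 7).
So (s^2 + 4*s + 8)Y = 1/(s - 7) + (-2*s - 12).
Isolate Y and clear denominators.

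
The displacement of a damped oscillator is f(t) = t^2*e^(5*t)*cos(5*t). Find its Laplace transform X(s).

L{cos(5t)} = s/(s^2 + 25).
Multiplying by e^(5t) shifts s → s - 5, so L{e^(5*t)*cos(5*t)} = (s - 5)/((s - 5)^2 + 25).
Then apply L{t^2·g(t)} = (-1)^2 d^2/ds^2[G(s)] with G(s) = (s - 5)/((s - 5)^2 + 25):
differentiating 2 times and applying the sign gives 2*(s - 5)*(s^2 - 10*s - 50)/(s^2 - 10*s + 50)^3.

X(s) = 2*(s - 5)*(s^2 - 10*s - 50)/(s^2 - 10*s + 50)^3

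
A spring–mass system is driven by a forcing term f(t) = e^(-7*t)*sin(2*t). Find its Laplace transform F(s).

F(s) = 2/((s + 7)^2 + 4)

L{sin(2t)} = 2/(s^2 + 4).
By the first shifting theorem, multiplying by e^(-7t) replaces s with s + 7.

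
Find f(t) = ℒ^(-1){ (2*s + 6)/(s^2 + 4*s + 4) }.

Factor the denominator: s^2 + 4*s + 4 = (s + 2)^2.
Partial fraction decomposition gives [2/(s + 2)] + [2/(s + 2)^2].
Invert each term: 2/(s + 2) ↔ 2e^(-2t); 2/(s + 2)^2 ↔ 2t·e^(-2t).

f(t) = 2*t*exp(-2*t) + 2*exp(-2*t)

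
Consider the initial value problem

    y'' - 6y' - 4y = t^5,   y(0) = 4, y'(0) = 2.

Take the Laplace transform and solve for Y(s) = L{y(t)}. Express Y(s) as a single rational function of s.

Y(s) = (4*s^7 - 22*s^6 + 120)/(s^8 - 6*s^7 - 4*s^6)

Apply the Laplace transform to the equation.
With L{y''} = s^2 Y - s·y(0) - y'(0) and L{y'} = sY - y(0), with y(0) = 4, y'(0) = 2: the LHS transforms to (s^2 - 6*s - 4)Y - (4*s - 22).
The right side is L{t^5} = 120/s^6.
So (s^2 - 6*s - 4)Y = 120/s^6 + (4*s - 22).
Solve for Y(s) and write it as one ratio of polynomials.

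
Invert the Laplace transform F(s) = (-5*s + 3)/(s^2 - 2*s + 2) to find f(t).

Complete the square in the denominator: s^2 - 2*s + 2 = (s - 1)^2 + 1^2.
Split the numerator to match: -5*s + 3 = -5·(s - 1) - 2·1.
Invert each term: -5·(s - 1)/((s - 1)^2 + 1) ↔ -5e^(t)cos(t); -2·1/((s - 1)^2 + 1) ↔ -2e^(t)sin(t).

f(t) = -2*exp(t)*sin(t) - 5*exp(t)*cos(t)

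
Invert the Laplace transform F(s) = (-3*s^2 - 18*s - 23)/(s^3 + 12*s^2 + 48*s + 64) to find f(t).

f(t) = t^2*exp(-4*t)/2 + 6*t*exp(-4*t) - 3*exp(-4*t)

Factor the denominator: s^3 + 12*s^2 + 48*s + 64 = (s + 4)^3.
Partial fraction decomposition gives [-3/(s + 4)] + [6/(s + 4)^2] + [(s + 4)^(-3)].
Invert each term: -3/(s + 4) ↔ -3e^(-4t); 6/(s + 4)^2 ↔ 6t·e^(-4t); 1/(s + 4)^3 ↔ (1/2)t^2·e^(-4t).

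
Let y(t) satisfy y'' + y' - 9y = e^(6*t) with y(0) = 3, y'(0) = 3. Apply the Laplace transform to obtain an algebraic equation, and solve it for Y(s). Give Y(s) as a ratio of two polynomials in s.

Apply the Laplace transform to the equation.
With L{y''} = s^2 Y - s·y(0) - y'(0) and L{y'} = sY - y(0), with y(0) = 3, y'(0) = 3: the LHS transforms to (s^2 + s - 9)Y - (3*s + 6).
The right side is L{e^(6*t)} = 1/(s - 6).
So (s^2 + s - 9)Y = 1/(s - 6) + (3*s + 6).
Divide through and combine into a single rational function.

Y(s) = (3*s^2 - 12*s - 35)/(s^3 - 5*s^2 - 15*s + 54)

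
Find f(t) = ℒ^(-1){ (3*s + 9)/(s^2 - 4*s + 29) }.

f(t) = 3*exp(2*t)*sin(5*t) + 3*exp(2*t)*cos(5*t)

Complete the square in the denominator: s^2 - 4*s + 29 = (s - 2)^2 + 5^2.
Split the numerator to match: 3*s + 9 = 3·(s - 2) + 3·5.
Invert each term: 3·(s - 2)/((s - 2)^2 + 25) ↔ 3e^(2t)cos(5t); 3·5/((s - 2)^2 + 25) ↔ 3e^(2t)sin(5t).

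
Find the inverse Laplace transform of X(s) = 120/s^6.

Since L{t^5} = 5!/s^6 = 120/s^6, the inverse is t^5.

t^5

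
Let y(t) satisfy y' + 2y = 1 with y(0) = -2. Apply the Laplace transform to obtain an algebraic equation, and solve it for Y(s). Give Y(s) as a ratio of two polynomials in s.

Transform both sides with L{·}.
Using L{y'} = sY - y(0) = sY - (-2), the left side becomes (s + 2)Y - (-2).
The right side is L{1} = 1/s.
So (s + 2)Y = 1/s + (-2).
Solve for Y(s) and write it as one ratio of polynomials.

Y(s) = (-2*s + 1)/(s^2 + 2*s)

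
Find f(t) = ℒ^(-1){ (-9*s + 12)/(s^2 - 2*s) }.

Factor the denominator: s^2 - 2*s = s*(s - 2).
Partial fraction decomposition gives [-6/s] + [-3/(s - 2)].
Invert each term: -6/(s - 0) ↔ -6e^(0t); -3/(s - 2) ↔ -3e^(2t).

f(t) = -3*exp(2*t) - 6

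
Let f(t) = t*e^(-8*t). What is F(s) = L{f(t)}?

L{e^(-8t)} = 1/(s + 8).
Then apply L{t·g(t)} = -d/ds[G(s)] with G(s) = 1/(s + 8):
differentiating 1 time and applying the sign gives (s + 8)^(-2).

F(s) = (s + 8)^(-2)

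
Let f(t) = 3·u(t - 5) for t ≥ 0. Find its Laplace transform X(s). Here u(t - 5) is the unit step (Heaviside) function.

X(s) = 3*exp(-5*s)/s

By the second shifting theorem, L{u(t - c)·g(t - c)} = e^(-cs)·G(s) with c = 5 and G(s) = L{g(t)}.
L{3} = 3/s.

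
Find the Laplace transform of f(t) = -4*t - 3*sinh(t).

Apply the Laplace transform termwise.
(-3)·[L{sinh(t)} = 1/(s^2 - 1)]; (-4)·[L{t} = 1!/s^2 = 1/s^2].

-3/(s^2 - 1) - 4/s^2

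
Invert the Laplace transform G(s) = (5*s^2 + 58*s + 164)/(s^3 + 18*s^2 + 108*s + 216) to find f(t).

Factor the denominator: s^3 + 18*s^2 + 108*s + 216 = (s + 6)^3.
Partial fraction decomposition gives [5/(s + 6)] + [-2/(s + 6)^2] + [-4/(s + 6)^3].
Invert each term: 5/(s + 6) ↔ 5e^(-6t); -2/(s + 6)^2 ↔ -2t·e^(-6t); -4/(s + 6)^3 ↔ (-2)t^2·e^(-6t).

f(t) = -2*t^2*exp(-6*t) - 2*t*exp(-6*t) + 5*exp(-6*t)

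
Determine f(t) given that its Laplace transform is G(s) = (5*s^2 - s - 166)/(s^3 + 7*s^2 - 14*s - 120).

Factor the denominator: s^3 + 7*s^2 - 14*s - 120 = (s - 4)*(s + 5)*(s + 6).
Partial fraction decomposition gives [2/(s + 6)] + [4/(s + 5)] + [-1/(s - 4)].
Invert each term: 2/(s + 6) ↔ 2e^(-6t); 4/(s + 5) ↔ 4e^(-5t); -1/(s - 4) ↔ -e^(4t).

f(t) = -exp(4*t) + 4*exp(-5*t) + 2*exp(-6*t)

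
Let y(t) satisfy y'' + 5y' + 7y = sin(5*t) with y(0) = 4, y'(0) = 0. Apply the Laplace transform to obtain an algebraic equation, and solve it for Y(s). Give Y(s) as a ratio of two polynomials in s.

Apply the Laplace transform to the equation.
The derivative rules (L{y''} = s^2 Y - s·y(0) - y'(0) and L{y'} = sY - y(0), with y(0) = 4, y'(0) = 0) turn the left side into (s^2 + 5*s + 7)Y - (4*s + 20).
The right side is L{sin(5*t)} = 5/(s^2 + 25).
So (s^2 + 5*s + 7)Y = 5/(s^2 + 25) + (4*s + 20).
Solve for Y(s) and write it as one ratio of polynomials.

Y(s) = (4*s^3 + 20*s^2 + 100*s + 505)/(s^4 + 5*s^3 + 32*s^2 + 125*s + 175)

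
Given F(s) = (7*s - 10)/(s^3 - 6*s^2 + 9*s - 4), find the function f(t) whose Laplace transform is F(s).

Factor the denominator: s^3 - 6*s^2 + 9*s - 4 = (s - 4)*(s - 1)^2.
Partial fraction decomposition gives [-2/(s - 1)] + [(s - 1)^(-2)] + [2/(s - 4)].
Invert each term: -2/(s - 1) ↔ -2e^(t); 1/(s - 1)^2 ↔ t·e^(t); 2/(s - 4) ↔ 2e^(4t).

f(t) = t*exp(t) + 2*exp(4*t) - 2*exp(t)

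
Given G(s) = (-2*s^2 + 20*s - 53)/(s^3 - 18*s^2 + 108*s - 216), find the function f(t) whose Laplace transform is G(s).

f(t) = -5*t^2*exp(6*t)/2 - 4*t*exp(6*t) - 2*exp(6*t)

Factor the denominator: s^3 - 18*s^2 + 108*s - 216 = (s - 6)^3.
Partial fraction decomposition gives [-2/(s - 6)] + [-4/(s - 6)^2] + [-5/(s - 6)^3].
Invert each term: -2/(s - 6) ↔ -2e^(6t); -4/(s - 6)^2 ↔ -4t·e^(6t); -5/(s - 6)^3 ↔ (-5/2)t^2·e^(6t).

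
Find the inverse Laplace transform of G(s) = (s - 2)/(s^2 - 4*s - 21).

Rewrite the denominator: s^2 - 4*s - 21 = (s - 2)^2 - 25.
The form in (s - 2) signals a first-shifting-theorem factor e^(2t).
Since L{cosh(5t)} = s/(s^2 - 25), the inverse is e^(2*t)*cosh(5*t).

exp(2*t)*cosh(5*t)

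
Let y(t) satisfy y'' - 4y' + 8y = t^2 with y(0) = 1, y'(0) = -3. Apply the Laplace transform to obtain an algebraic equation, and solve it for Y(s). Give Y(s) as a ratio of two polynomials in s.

Y(s) = (s^4 - 7*s^3 + 2)/(s^5 - 4*s^4 + 8*s^3)

Take the Laplace transform of both sides.
The derivative rules (L{y''} = s^2 Y - s·y(0) - y'(0) and L{y'} = sY - y(0), with y(0) = 1, y'(0) = -3) turn the left side into (s^2 - 4*s + 8)Y - (s - 7).
The right side is L{t^2} = 2/s^3.
So (s^2 - 4*s + 8)Y = 2/s^3 + (s - 7).
Solve for Y(s) and write it as one ratio of polynomials.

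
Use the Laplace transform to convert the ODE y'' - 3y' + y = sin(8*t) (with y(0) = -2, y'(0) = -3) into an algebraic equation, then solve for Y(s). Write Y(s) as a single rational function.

Laplace-transform each side.
Using L{y''} = s^2 Y - s·y(0) - y'(0) and L{y'} = sY - y(0), with y(0) = -2, y'(0) = -3, the left side becomes (s^2 - 3*s + 1)Y - (-2*s + 3).
The right side is L{sin(8*t)} = 8/(s^2 + 64).
So (s^2 - 3*s + 1)Y = 8/(s^2 + 64) + (-2*s + 3).
Divide through and combine into a single rational function.

Y(s) = (-2*s^3 + 3*s^2 - 128*s + 200)/(s^4 - 3*s^3 + 65*s^2 - 192*s + 64)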